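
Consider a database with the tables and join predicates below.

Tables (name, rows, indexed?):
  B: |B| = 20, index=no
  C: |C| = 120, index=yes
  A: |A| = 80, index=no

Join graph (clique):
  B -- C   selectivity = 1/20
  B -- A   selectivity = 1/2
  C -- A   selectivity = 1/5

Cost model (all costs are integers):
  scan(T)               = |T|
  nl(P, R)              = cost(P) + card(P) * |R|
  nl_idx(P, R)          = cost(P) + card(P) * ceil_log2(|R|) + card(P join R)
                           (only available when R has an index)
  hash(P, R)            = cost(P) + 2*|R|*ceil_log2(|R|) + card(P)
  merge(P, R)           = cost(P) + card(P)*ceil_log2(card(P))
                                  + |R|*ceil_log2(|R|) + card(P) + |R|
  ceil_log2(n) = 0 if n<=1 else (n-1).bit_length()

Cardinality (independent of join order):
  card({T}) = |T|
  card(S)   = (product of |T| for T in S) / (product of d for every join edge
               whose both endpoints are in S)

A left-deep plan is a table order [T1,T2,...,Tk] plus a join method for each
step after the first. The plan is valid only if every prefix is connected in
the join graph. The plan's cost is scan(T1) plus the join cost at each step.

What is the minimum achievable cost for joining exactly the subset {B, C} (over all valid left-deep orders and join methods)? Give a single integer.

280

Selinger DP over subsets of {B,C}:
  {B}: scan cost=20, card=20
  {C}: scan cost=120, card=120
  {BC}: card=120; try (C,nl_idx)→280, (B,hash)→440, (C,merge)→1100, (B,merge)→1200, (C,hash)→1720, (C,nl)→2420 …(+1); best=280 via (C,nl_idx)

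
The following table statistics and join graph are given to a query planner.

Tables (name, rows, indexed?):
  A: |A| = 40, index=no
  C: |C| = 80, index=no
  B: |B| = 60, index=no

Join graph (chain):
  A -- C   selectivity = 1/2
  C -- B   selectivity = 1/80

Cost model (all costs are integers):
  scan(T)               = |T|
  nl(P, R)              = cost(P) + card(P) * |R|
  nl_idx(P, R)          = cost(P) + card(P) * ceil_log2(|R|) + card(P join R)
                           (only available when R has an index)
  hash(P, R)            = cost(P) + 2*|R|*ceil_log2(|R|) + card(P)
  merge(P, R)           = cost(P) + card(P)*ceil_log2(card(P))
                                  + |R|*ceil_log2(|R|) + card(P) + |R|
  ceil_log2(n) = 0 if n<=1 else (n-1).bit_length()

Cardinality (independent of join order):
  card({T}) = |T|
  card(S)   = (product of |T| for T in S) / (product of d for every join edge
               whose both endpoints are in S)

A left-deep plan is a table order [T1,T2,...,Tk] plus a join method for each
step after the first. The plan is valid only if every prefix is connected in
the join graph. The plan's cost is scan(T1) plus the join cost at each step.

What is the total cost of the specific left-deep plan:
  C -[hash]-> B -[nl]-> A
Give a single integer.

step 1: scan C: cost=80, card=80
step 2: join B via hash
    card(P join B) = 80*60/(80) = 60
    cost = 80 + 2*60*6 + 80 = 880
step 3: join A via nl
    card(P join A) = 60*40/(2) = 1200
    cost = 880 + 60*40 = 3280

3280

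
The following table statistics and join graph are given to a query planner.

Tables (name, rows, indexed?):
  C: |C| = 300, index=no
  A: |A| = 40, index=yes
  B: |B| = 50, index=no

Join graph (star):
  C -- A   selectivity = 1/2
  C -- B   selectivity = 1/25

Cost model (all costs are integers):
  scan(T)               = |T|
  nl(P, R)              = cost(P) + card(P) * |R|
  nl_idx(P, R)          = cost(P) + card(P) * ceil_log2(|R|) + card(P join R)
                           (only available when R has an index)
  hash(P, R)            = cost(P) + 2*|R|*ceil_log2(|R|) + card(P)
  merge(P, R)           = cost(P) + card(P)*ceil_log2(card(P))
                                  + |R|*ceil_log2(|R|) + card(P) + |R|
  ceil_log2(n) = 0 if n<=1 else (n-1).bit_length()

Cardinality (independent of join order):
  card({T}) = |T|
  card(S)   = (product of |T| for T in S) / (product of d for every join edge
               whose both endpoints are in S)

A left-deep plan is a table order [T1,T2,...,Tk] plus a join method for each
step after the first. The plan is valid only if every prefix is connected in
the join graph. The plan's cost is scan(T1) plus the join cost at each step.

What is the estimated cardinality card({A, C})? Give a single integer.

6000

Tables in S: A(40), C(300)
Edges inside S: C-A(d=2)
numerator = 40 * 300 = 12000
denominator = 2 = 2
card(S) = 12000 / 2 = 6000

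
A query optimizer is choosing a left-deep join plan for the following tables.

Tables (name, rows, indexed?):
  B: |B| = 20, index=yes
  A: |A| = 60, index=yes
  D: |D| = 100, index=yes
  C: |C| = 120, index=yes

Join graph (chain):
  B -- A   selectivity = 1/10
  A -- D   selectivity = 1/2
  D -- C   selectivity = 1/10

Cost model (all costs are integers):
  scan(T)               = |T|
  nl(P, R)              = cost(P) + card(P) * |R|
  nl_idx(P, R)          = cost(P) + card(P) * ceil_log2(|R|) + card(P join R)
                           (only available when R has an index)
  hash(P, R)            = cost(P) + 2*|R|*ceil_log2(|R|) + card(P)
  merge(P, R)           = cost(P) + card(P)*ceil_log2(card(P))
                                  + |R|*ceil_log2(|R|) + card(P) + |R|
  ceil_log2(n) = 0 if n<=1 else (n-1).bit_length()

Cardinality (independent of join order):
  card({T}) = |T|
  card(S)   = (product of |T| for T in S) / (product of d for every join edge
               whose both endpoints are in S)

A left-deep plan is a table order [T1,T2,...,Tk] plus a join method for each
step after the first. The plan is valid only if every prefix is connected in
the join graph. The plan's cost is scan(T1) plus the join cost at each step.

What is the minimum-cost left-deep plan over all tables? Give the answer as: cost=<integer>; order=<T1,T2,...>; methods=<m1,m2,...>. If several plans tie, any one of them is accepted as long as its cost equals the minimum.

cost=9460; order=B,A,D,C; methods=nl_idx,hash,hash

Selinger DP (subsets sized 1..n):
  {B}: scan cost=20, card=20
  {A}: scan cost=60, card=60
  {D}: scan cost=100, card=100
  {C}: scan cost=120, card=120
  {AB}: card=120; try (A,nl_idx)→260, (B,hash)→320, (B,nl_idx)→480, (A,merge)→560, (B,merge)→600, (A,hash)→760 …(+2); best=260 via (A,nl_idx)
  {AD}: card=3000; try (A,hash)→920, (D,merge)→1280, (A,merge)→1320, (D,hash)→1520, (D,nl_idx)→3480, (A,nl_idx)→3700 …(+2); best=920 via (A,hash)
  {CD}: card=1200; try (D,hash)→1640, (C,merge)→1860, (D,merge)→1880, (C,hash)→1880, (C,nl_idx)→2000, (D,nl_idx)→2160 …(+2); best=1640 via (D,hash)
  {ABD}: card=6000; try (D,hash)→1780, (D,merge)→2020, (B,hash)→4120, (D,nl_idx)→7100, (D,nl)→12260, (B,nl_idx)→21920 …(+2); best=1780 via (D,hash)
  {ACD}: card=36000; try (A,hash)→3560, (C,hash)→5600, (A,merge)→16460, (C,merge)→40880, (A,nl_idx)→44840, (C,nl_idx)→57920 …(+2); best=3560 via (A,hash)
  {ABCD}: card=72000; try (C,hash)→9460, (B,hash)→39760, (C,merge)→86740, (C,nl_idx)→115780, (B,nl_idx)→255560, (B,merge)→615680 …(+2); best=9460 via (C,hash)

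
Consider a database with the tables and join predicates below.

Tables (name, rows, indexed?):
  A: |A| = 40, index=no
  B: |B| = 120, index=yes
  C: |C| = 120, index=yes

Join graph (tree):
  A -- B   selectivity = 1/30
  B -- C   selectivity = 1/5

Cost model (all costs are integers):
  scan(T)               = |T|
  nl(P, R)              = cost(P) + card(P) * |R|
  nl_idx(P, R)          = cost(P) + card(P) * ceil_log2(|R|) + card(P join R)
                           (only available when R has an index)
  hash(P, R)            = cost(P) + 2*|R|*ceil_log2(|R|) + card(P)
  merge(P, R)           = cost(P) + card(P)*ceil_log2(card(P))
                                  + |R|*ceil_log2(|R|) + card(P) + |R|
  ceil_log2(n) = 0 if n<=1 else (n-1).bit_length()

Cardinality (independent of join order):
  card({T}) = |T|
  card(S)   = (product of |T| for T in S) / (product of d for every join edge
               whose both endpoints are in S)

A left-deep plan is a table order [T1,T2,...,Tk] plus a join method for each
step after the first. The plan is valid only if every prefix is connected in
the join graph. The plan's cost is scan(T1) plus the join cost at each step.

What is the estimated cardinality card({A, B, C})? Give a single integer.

Tables in S: A(40), B(120), C(120)
Edges inside S: A-B(d=30), B-C(d=5)
numerator = 40 * 120 * 120 = 576000
denominator = 30 * 5 = 150
card(S) = 576000 / 150 = 3840

3840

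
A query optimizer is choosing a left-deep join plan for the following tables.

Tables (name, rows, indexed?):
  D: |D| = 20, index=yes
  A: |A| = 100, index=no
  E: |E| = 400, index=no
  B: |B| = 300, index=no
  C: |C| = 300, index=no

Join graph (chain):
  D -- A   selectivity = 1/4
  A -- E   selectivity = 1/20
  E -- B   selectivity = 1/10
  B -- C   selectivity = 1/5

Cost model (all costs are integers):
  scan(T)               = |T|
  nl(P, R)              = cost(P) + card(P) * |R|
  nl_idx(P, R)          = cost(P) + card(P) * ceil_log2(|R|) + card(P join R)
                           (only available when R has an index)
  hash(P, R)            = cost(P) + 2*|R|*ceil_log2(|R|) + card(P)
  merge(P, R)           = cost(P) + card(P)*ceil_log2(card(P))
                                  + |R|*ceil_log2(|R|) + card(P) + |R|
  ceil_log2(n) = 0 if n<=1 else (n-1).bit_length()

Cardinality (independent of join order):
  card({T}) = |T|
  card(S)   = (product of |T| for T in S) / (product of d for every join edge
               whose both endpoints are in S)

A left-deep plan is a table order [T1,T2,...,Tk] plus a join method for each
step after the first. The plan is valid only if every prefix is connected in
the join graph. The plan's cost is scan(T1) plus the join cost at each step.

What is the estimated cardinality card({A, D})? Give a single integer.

Tables in S: A(100), D(20)
Edges inside S: D-A(d=4)
numerator = 100 * 20 = 2000
denominator = 4 = 4
card(S) = 2000 / 4 = 500

500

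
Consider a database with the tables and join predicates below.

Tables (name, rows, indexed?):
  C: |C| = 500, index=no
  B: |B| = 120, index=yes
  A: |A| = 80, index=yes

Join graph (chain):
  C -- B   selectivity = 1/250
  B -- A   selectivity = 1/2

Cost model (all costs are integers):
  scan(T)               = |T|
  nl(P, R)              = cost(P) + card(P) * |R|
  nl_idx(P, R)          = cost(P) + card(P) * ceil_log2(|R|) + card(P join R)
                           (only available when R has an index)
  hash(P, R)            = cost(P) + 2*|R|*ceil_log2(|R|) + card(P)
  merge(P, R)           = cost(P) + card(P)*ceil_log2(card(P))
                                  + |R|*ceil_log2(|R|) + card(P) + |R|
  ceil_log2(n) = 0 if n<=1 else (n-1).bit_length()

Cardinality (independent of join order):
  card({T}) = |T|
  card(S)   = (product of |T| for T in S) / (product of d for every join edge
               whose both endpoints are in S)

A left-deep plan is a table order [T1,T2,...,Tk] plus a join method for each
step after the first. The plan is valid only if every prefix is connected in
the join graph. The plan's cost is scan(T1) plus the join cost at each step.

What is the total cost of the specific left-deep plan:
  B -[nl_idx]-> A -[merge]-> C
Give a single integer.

77960

step 1: scan B: cost=120, card=120
step 2: join A via nl_idx
    card(P join A) = 120*80/(2) = 4800
    cost = 120 + 120*7 + 4800 = 5760
step 3: join C via merge
    card(P join C) = 4800*500/(250) = 9600
    cost = 5760 + 4800*13 + 500*9 + 4800 + 500 = 77960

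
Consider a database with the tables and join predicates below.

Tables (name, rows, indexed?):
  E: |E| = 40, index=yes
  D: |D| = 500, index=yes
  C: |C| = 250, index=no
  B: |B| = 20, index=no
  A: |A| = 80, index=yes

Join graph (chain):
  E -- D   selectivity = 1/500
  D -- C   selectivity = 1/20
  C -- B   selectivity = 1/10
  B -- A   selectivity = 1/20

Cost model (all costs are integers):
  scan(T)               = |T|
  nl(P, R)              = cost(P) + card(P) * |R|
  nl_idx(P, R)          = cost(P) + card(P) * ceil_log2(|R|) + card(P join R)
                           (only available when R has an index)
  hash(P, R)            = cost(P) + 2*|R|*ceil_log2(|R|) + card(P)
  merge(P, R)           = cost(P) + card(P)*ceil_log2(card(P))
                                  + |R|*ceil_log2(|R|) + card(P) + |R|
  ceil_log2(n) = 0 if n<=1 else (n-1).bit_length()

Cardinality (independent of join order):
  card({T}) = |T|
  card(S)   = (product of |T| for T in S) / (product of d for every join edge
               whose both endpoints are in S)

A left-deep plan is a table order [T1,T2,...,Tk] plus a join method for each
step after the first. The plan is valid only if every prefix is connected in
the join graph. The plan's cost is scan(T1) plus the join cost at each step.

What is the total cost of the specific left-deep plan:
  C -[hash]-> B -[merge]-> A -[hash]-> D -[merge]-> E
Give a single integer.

867620

step 1: scan C: cost=250, card=250
step 2: join B via hash
    card(P join B) = 250*20/(10) = 500
    cost = 250 + 2*20*5 + 250 = 700
step 3: join A via merge
    card(P join A) = 500*80/(20) = 2000
    cost = 700 + 500*9 + 80*7 + 500 + 80 = 6340
step 4: join D via hash
    card(P join D) = 2000*500/(20) = 50000
    cost = 6340 + 2*500*9 + 2000 = 17340
step 5: join E via merge
    card(P join E) = 50000*40/(500) = 4000
    cost = 17340 + 50000*16 + 40*6 + 50000 + 40 = 867620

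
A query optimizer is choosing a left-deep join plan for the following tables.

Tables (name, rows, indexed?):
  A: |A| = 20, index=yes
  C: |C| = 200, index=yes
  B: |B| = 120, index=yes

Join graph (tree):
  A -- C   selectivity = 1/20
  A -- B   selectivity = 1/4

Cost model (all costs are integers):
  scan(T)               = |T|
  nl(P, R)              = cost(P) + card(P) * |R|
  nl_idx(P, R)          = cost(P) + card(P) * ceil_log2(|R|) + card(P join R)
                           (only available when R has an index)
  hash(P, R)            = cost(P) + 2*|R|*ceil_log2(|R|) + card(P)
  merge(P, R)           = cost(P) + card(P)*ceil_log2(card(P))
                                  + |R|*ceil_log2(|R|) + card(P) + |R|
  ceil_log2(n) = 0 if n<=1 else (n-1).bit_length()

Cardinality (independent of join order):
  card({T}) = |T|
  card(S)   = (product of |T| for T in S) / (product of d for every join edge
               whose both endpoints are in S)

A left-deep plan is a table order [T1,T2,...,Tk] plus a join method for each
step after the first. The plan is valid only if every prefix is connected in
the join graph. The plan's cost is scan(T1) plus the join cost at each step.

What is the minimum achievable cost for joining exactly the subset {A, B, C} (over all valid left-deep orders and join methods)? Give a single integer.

2260

Selinger DP over subsets of {A,B,C}:
  {A}: scan cost=20, card=20
  {C}: scan cost=200, card=200
  {B}: scan cost=120, card=120
  {AC}: card=200; try (C,nl_idx)→380, (A,hash)→600, (A,nl_idx)→1400, (C,merge)→1940, (A,merge)→2120, (C,hash)→3240 …(+2); best=380 via (C,nl_idx)
  {AB}: card=600; try (A,hash)→440, (B,nl_idx)→760, (B,merge)→1100, (A,merge)→1200, (A,nl_idx)→1320, (B,hash)→1720 …(+2); best=440 via (A,hash)
  {ABC}: card=6000; try (B,hash)→2260, (B,merge)→3140, (C,hash)→4240, (B,nl_idx)→7780, (C,merge)→8840, (C,nl_idx)→11240 …(+2); best=2260 via (B,hash)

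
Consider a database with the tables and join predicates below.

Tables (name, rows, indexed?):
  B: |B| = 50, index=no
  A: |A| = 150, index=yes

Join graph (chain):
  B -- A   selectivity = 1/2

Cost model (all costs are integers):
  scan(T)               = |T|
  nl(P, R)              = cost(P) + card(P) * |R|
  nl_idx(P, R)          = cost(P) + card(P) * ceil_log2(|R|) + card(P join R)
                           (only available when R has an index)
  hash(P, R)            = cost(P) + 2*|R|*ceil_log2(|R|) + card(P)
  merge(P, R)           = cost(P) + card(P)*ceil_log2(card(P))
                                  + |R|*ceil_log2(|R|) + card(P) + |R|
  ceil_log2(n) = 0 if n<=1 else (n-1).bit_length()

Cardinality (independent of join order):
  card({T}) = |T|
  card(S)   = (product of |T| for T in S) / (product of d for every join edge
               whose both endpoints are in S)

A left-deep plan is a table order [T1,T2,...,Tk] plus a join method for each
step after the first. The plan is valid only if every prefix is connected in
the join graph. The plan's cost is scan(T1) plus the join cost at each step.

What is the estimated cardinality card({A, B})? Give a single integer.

3750

Tables in S: A(150), B(50)
Edges inside S: B-A(d=2)
numerator = 150 * 50 = 7500
denominator = 2 = 2
card(S) = 7500 / 2 = 3750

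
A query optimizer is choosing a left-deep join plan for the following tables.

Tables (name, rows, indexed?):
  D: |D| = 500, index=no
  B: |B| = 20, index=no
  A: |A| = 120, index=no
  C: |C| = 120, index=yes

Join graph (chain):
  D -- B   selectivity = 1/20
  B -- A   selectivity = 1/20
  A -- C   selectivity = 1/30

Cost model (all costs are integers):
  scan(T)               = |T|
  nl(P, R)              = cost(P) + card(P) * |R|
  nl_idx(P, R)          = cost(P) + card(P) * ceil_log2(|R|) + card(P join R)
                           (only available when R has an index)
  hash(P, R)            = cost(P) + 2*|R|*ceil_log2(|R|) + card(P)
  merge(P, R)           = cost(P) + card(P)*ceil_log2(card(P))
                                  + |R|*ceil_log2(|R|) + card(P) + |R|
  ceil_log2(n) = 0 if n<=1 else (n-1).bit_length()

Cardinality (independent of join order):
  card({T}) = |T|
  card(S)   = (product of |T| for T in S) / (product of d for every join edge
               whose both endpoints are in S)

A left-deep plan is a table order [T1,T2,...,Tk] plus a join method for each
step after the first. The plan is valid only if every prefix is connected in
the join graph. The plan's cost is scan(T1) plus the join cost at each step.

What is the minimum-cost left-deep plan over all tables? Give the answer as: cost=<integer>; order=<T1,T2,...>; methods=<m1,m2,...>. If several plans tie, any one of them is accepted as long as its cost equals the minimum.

Selinger DP (subsets sized 1..n):
  {D}: scan cost=500, card=500
  {B}: scan cost=20, card=20
  {A}: scan cost=120, card=120
  {C}: scan cost=120, card=120
  {BD}: card=500; try (B,hash)→1200, (D,merge)→5140, (B,merge)→5620, (D,hash)→9040, (D,nl)→10020, (B,nl)→10500; best=1200 via (B,hash)
  {AB}: card=120; try (B,hash)→440, (A,merge)→1100, (B,merge)→1200, (A,hash)→1720, (A,nl)→2420, (B,nl)→2520; best=440 via (B,hash)
  {AC}: card=480; try (C,nl_idx)→1440, (C,hash)→1920, (A,hash)→1920, (C,merge)→2040, (A,merge)→2040, (C,nl)→14520 …(+1); best=1440 via (C,nl_idx)
  {ABD}: card=3000; try (A,hash)→3380, (D,merge)→6400, (A,merge)→7160, (D,hash)→9560, (D,nl)→60440, (A,nl)→61200; best=3380 via (A,hash)
  {ABC}: card=480; try (C,nl_idx)→1760, (B,hash)→2120, (C,hash)→2240, (C,merge)→2360, (B,merge)→6360, (B,nl)→11040 …(+1); best=1760 via (C,nl_idx)
  {ABCD}: card=12000; try (C,hash)→8060, (D,hash)→11240, (D,merge)→11560, (C,nl_idx)→36380, (C,merge)→43340, (D,nl)→241760 …(+1); best=8060 via (C,hash)

cost=8060; order=D,B,A,C; methods=hash,hash,hash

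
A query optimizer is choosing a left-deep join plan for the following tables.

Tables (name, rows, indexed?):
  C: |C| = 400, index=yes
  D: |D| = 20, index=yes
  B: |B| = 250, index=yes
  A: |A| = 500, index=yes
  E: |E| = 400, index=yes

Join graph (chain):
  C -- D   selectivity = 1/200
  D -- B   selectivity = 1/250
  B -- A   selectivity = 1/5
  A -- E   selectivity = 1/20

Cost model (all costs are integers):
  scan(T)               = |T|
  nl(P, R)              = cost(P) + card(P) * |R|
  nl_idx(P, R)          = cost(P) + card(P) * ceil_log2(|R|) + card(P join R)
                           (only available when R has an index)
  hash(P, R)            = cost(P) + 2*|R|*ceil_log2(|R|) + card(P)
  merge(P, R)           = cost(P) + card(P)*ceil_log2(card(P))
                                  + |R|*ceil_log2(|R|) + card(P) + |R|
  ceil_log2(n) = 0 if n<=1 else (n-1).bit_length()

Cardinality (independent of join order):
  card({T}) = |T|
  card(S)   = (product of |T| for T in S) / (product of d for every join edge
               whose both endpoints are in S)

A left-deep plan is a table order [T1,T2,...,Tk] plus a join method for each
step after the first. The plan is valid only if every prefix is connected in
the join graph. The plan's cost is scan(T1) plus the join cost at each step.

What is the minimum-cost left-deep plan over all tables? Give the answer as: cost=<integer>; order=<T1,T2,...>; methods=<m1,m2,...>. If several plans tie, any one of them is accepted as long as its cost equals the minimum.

cost=15980; order=D,B,C,A,E; methods=nl_idx,nl_idx,nl_idx,hash

Selinger DP (subsets sized 1..n):
  {C}: scan cost=400, card=400
  {D}: scan cost=20, card=20
  {B}: scan cost=250, card=250
  {A}: scan cost=500, card=500
  {E}: scan cost=400, card=400
  {CD}: card=40; try (C,nl_idx)→240, (D,hash)→1000, (D,nl_idx)→2440, (C,merge)→4140, (D,merge)→4520, (C,hash)→7240 …(+2); best=240 via (C,nl_idx)
  {BD}: card=20; try (B,nl_idx)→200, (D,hash)→700, (D,nl_idx)→1520, (B,merge)→2390, (D,merge)→2620, (B,hash)→4040 …(+2); best=200 via (B,nl_idx)
  {AB}: card=25000; try (B,hash)→5000, (A,merge)→7500, (B,merge)→7750, (A,hash)→9500, (A,nl_idx)→27500, (B,nl_idx)→29500 …(+2); best=5000 via (B,hash)
  {AE}: card=10000; try (E,hash)→8200, (A,merge)→9400, (E,merge)→9500, (A,hash)→9800, (A,nl_idx)→14000, (E,nl_idx)→15000 …(+2); best=8200 via (E,hash)
  {BCD}: card=40; try (C,nl_idx)→420, (B,nl_idx)→600, (B,merge)→2770, (B,hash)→4280, (C,merge)→4320, (C,hash)→7420 …(+2); best=420 via (C,nl_idx)
  {ABD}: card=2000; try (A,nl_idx)→2380, (A,merge)→5320, (A,hash)→9220, (A,nl)→10200, (D,hash)→30200, (D,nl_idx)→132000 …(+2); best=2380 via (A,nl_idx)
  {ABE}: card=500000; try (B,hash)→22200, (E,hash)→37200, (B,merge)→160450, (E,merge)→409000, (B,nl_idx)→588200, (E,nl_idx)→730000 …(+2); best=22200 via (B,hash)
  {ABCD}: card=4000; try (A,nl_idx)→4780, (A,merge)→5700, (A,hash)→9460, (C,hash)→11580, (A,nl)→20420, (C,nl_idx)→24380 …(+2); best=4780 via (A,nl_idx)
  {ABDE}: card=40000; try (E,hash)→11580, (E,merge)→30380, (E,nl_idx)→60380, (D,hash)→522400, (E,nl)→802380, (D,nl_idx)→2562200 …(+2); best=11580 via (E,hash)
  {ABCDE}: card=80000; try (E,hash)→15980, (C,hash)→58780, (E,merge)→60780, (E,nl_idx)→120780, (C,nl_idx)→451580, (C,merge)→695580 …(+2); best=15980 via (E,hash)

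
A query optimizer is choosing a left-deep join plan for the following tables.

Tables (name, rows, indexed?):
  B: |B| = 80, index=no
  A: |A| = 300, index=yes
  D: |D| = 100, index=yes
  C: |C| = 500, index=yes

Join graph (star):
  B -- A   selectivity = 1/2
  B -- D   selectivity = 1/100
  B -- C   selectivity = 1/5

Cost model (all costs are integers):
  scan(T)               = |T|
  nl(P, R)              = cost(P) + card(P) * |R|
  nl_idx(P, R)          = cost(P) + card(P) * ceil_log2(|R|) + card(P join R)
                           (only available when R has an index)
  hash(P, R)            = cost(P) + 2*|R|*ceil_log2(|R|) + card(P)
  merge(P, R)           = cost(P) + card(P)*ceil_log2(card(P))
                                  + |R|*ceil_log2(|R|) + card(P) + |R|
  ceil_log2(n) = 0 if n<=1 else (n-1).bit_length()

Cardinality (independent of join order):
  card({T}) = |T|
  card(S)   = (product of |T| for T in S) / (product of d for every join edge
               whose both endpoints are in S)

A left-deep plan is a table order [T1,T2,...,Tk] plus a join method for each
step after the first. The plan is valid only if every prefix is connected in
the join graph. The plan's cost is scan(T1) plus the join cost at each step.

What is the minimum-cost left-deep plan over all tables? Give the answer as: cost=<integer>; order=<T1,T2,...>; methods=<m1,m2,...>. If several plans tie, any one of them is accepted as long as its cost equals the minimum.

Selinger DP (subsets sized 1..n):
  {B}: scan cost=80, card=80
  {A}: scan cost=300, card=300
  {D}: scan cost=100, card=100
  {C}: scan cost=500, card=500
  {AB}: card=12000; try (B,hash)→1720, (A,merge)→3720, (B,merge)→3940, (A,hash)→5560, (A,nl_idx)→12800, (A,nl)→24080 …(+1); best=1720 via (B,hash)
  {BD}: card=80; try (D,nl_idx)→720, (B,hash)→1320, (D,merge)→1520, (B,merge)→1540, (D,hash)→1560, (D,nl)→8080 …(+1); best=720 via (D,nl_idx)
  {BC}: card=8000; try (B,hash)→2120, (C,merge)→5720, (B,merge)→6140, (C,nl_idx)→8800, (C,hash)→9160, (C,nl)→40080 …(+1); best=2120 via (B,hash)
  {ABD}: card=12000; try (A,merge)→4360, (A,hash)→6200, (A,nl_idx)→13440, (D,hash)→15120, (A,nl)→24720, (D,nl_idx)→97720 …(+2); best=4360 via (A,merge)
  {ABC}: card=1200000; try (A,hash)→15520, (C,hash)→22720, (A,merge)→117120, (C,merge)→186720, (A,nl_idx)→1274120, (C,nl_idx)→1309720 …(+2); best=15520 via (A,hash)
  {BCD}: card=8000; try (C,merge)→6360, (C,nl_idx)→9440, (C,hash)→9800, (D,hash)→11520, (C,nl)→40720, (D,nl_idx)→66120 …(+2); best=6360 via (C,merge)
  {ABCD}: card=1200000; try (A,hash)→19760, (C,hash)→25360, (A,merge)→121360, (C,merge)→189360, (D,hash)→1216920, (A,nl_idx)→1278360 …(+6); best=19760 via (A,hash)

cost=19760; order=B,D,C,A; methods=nl_idx,merge,hash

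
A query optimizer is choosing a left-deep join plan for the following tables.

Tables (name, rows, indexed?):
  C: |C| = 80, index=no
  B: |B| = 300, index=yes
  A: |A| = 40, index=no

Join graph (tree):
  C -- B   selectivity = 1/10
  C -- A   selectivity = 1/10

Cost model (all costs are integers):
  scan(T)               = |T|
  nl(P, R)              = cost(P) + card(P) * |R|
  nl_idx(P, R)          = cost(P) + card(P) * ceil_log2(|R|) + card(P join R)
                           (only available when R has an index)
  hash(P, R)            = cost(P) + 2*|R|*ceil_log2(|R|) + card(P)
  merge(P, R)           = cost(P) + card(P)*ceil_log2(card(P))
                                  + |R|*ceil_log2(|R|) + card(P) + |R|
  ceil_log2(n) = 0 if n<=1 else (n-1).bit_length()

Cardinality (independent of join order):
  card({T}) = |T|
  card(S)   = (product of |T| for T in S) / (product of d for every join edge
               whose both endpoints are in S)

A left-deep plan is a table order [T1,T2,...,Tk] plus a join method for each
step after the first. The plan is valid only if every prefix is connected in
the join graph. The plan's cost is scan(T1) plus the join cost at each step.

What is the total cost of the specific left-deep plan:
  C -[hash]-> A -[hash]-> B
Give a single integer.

6360

step 1: scan C: cost=80, card=80
step 2: join A via hash
    card(P join A) = 80*40/(10) = 320
    cost = 80 + 2*40*6 + 80 = 640
step 3: join B via hash
    card(P join B) = 320*300/(10) = 9600
    cost = 640 + 2*300*9 + 320 = 6360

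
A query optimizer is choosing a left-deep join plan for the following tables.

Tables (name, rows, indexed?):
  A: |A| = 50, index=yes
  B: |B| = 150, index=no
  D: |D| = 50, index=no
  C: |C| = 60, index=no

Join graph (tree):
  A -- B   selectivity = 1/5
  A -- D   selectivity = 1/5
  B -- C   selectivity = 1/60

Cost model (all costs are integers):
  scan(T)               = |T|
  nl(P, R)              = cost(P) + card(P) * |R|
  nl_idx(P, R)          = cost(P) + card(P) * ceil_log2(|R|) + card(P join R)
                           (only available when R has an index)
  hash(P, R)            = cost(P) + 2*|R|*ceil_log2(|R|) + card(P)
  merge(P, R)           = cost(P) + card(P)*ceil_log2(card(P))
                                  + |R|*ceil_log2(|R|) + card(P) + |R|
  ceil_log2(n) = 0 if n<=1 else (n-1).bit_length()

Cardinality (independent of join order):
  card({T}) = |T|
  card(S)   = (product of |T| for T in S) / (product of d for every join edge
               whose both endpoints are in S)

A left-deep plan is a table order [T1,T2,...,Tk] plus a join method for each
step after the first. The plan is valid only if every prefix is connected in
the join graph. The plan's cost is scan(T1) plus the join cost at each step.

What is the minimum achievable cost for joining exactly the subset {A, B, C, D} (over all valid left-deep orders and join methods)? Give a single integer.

Selinger DP over subsets of {A,B,C,D}:
  {A}: scan cost=50, card=50
  {B}: scan cost=150, card=150
  {D}: scan cost=50, card=50
  {C}: scan cost=60, card=60
  {AB}: card=1500; try (A,hash)→900, (B,merge)→1750, (A,merge)→1850, (B,hash)→2500, (A,nl_idx)→2550, (B,nl)→7550 …(+1); best=900 via (A,hash)
  {AD}: card=500; try (D,hash)→700, (A,hash)→700, (D,merge)→750, (A,merge)→750, (A,nl_idx)→850, (D,nl)→2550 …(+1); best=700 via (D,hash)
  {BC}: card=150; try (C,hash)→1020, (B,merge)→1830, (C,merge)→1920, (B,hash)→2520, (B,nl)→9060, (C,nl)→9150; best=1020 via (C,hash)
  {ABD}: card=15000; try (D,hash)→3000, (B,hash)→3600, (B,merge)→7050, (D,merge)→19250, (B,nl)→75700, (D,nl)→75900; best=3000 via (D,hash)
  {ABC}: card=1500; try (A,hash)→1770, (A,merge)→2720, (C,hash)→3120, (A,nl_idx)→3420, (A,nl)→8520, (C,merge)→19320 …(+1); best=1770 via (A,hash)
  {ABCD}: card=15000; try (D,hash)→3870, (C,hash)→18720, (D,merge)→20120, (D,nl)→76770, (C,merge)→228420, (C,nl)→903000; best=3870 via (D,hash)

3870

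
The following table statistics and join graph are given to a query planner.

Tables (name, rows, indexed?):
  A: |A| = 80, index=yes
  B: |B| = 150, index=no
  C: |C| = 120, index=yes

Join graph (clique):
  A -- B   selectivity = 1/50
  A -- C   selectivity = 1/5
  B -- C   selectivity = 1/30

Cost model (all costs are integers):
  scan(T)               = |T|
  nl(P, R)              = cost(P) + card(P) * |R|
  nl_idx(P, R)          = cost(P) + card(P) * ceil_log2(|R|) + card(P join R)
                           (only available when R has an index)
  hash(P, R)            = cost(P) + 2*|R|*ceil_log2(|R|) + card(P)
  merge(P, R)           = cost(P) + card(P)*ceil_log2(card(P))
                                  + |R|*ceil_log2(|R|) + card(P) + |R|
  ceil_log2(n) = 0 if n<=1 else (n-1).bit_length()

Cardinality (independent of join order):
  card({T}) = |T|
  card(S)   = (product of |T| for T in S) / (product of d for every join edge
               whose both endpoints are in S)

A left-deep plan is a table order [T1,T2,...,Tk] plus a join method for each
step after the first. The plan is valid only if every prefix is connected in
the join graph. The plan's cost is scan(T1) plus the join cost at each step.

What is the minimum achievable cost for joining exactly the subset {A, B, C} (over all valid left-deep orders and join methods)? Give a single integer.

Selinger DP over subsets of {A,B,C}:
  {A}: scan cost=80, card=80
  {B}: scan cost=150, card=150
  {C}: scan cost=120, card=120
  {AB}: card=240; try (A,hash)→1420, (A,nl_idx)→1440, (B,merge)→2070, (A,merge)→2140, (B,hash)→2560, (B,nl)→12080 …(+1); best=1420 via (A,hash)
  {AC}: card=1920; try (A,hash)→1360, (C,merge)→1680, (A,merge)→1720, (C,hash)→1840, (C,nl_idx)→2560, (A,nl_idx)→2880 …(+2); best=1360 via (A,hash)
  {BC}: card=600; try (C,nl_idx)→1800, (C,hash)→1980, (B,merge)→2430, (C,merge)→2460, (B,hash)→2640, (B,nl)→18120 …(+1); best=1800 via (C,nl_idx)
  {ABC}: card=192; try (C,nl_idx)→3292, (C,hash)→3340, (A,hash)→3520, (C,merge)→4540, (B,hash)→5680, (A,nl_idx)→6192 …(+5); best=3292 via (C,nl_idx)

3292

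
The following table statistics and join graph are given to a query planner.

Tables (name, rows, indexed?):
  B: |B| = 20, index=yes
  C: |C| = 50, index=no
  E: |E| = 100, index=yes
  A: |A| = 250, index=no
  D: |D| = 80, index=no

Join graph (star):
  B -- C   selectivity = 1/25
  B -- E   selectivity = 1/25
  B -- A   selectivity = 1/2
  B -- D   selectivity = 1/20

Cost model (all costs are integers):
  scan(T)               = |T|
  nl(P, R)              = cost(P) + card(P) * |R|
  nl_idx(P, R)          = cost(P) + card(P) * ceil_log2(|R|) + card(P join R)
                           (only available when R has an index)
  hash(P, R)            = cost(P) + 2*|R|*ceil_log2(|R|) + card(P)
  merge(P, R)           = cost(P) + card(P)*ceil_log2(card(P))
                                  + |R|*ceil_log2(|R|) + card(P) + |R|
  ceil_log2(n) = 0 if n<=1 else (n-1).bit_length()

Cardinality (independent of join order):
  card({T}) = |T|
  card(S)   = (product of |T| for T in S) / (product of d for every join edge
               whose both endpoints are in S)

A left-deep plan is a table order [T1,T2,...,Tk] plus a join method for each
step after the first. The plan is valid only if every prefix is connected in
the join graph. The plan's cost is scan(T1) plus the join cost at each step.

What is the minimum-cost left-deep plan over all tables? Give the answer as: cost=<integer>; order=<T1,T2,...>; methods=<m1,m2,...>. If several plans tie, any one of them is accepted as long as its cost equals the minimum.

cost=6660; order=C,B,E,D,A; methods=hash,nl_idx,hash,hash

Selinger DP (subsets sized 1..n):
  {B}: scan cost=20, card=20
  {C}: scan cost=50, card=50
  {E}: scan cost=100, card=100
  {A}: scan cost=250, card=250
  {D}: scan cost=80, card=80
  {BC}: card=40; try (B,hash)→300, (B,nl_idx)→340, (C,merge)→490, (B,merge)→520, (C,hash)→640, (C,nl)→1020 …(+1); best=300 via (B,hash)
  {BE}: card=80; try (E,nl_idx)→240, (B,hash)→400, (B,nl_idx)→680, (E,merge)→940, (B,merge)→1020, (E,hash)→1440 …(+2); best=240 via (E,nl_idx)
  {AB}: card=2500; try (B,hash)→700, (A,merge)→2390, (B,merge)→2620, (B,nl_idx)→4000, (A,hash)→4040, (A,nl)→5020 …(+1); best=700 via (B,hash)
  {BD}: card=80; try (B,hash)→360, (B,nl_idx)→560, (D,merge)→780, (B,merge)→840, (D,hash)→1160, (D,nl)→1620 …(+1); best=360 via (B,hash)
  {BCE}: card=160; try (E,nl_idx)→740, (C,hash)→920, (C,merge)→1230, (E,merge)→1380, (E,hash)→1740, (C,nl)→4240 …(+1); best=740 via (E,nl_idx)
  {ABC}: card=5000; try (A,merge)→2830, (C,hash)→3800, (A,hash)→4340, (A,nl)→10300, (C,merge)→33550, (C,nl)→125700; best=2830 via (A,merge)
  {BCD}: card=160; try (C,hash)→1040, (D,merge)→1220, (C,merge)→1350, (D,hash)→1460, (D,nl)→3500, (C,nl)→4360; best=1040 via (C,hash)
  {ABE}: card=10000; try (A,merge)→3130, (A,hash)→4320, (E,hash)→4600, (A,nl)→20240, (E,nl_idx)→28200, (E,merge)→34000 …(+1); best=3130 via (A,merge)
  {BDE}: card=320; try (E,nl_idx)→1240, (D,hash)→1440, (D,merge)→1520, (E,merge)→1800, (E,hash)→1840, (D,nl)→6640 …(+1); best=1240 via (E,nl_idx)
  {ABD}: card=10000; try (A,merge)→3250, (D,hash)→4320, (A,hash)→4440, (A,nl)→20360, (D,merge)→33840, (D,nl)→200700; best=3250 via (A,merge)
  {ABCE}: card=20000; try (A,merge)→4430, (A,hash)→4900, (E,hash)→9230, (C,hash)→13730, (A,nl)→40740, (E,nl_idx)→57830 …(+4); best=4430 via (A,merge)
  {BCDE}: card=640; try (D,hash)→2020, (C,hash)→2160, (E,hash)→2600, (E,nl_idx)→2800, (D,merge)→2820, (E,merge)→3280 …(+4); best=2020 via (D,hash)
  {ABCD}: card=20000; try (A,merge)→4730, (A,hash)→5200, (D,hash)→8950, (C,hash)→13850, (A,nl)→41040, (D,merge)→73470 …(+3); best=4730 via (A,merge)
  {ABDE}: card=40000; try (A,hash)→5560, (A,merge)→6690, (D,hash)→14250, (E,hash)→14650, (A,nl)→81240, (E,nl_idx)→113250 …(+4); best=5560 via (A,hash)
  {ABCDE}: card=80000; try (A,hash)→6660, (A,merge)→11310, (D,hash)→25550, (E,hash)→26130, (C,hash)→46160, (A,nl)→162020 …(+7); best=6660 via (A,hash)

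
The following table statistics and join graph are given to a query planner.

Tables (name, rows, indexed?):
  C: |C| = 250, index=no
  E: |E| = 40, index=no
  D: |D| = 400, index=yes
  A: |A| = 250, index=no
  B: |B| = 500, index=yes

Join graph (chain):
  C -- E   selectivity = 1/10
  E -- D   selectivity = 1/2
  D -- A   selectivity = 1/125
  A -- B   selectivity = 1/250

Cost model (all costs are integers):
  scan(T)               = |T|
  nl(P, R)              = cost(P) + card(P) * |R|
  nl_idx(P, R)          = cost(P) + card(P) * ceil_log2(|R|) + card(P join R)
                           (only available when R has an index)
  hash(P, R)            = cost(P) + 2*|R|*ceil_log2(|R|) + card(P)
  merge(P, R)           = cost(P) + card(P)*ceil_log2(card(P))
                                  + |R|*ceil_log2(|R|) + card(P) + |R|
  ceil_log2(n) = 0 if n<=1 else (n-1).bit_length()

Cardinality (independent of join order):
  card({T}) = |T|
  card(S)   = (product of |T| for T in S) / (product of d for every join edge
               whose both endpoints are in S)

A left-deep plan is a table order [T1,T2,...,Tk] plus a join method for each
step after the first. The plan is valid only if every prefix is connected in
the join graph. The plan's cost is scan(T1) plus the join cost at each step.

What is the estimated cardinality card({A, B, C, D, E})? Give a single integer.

800000

Tables in S: A(250), B(500), C(250), D(400), E(40)
Edges inside S: C-E(d=10), E-D(d=2), D-A(d=125), A-B(d=250)
numerator = 250 * 500 * 250 * 400 * 40 = 500000000000
denominator = 10 * 2 * 125 * 250 = 625000
card(S) = 500000000000 / 625000 = 800000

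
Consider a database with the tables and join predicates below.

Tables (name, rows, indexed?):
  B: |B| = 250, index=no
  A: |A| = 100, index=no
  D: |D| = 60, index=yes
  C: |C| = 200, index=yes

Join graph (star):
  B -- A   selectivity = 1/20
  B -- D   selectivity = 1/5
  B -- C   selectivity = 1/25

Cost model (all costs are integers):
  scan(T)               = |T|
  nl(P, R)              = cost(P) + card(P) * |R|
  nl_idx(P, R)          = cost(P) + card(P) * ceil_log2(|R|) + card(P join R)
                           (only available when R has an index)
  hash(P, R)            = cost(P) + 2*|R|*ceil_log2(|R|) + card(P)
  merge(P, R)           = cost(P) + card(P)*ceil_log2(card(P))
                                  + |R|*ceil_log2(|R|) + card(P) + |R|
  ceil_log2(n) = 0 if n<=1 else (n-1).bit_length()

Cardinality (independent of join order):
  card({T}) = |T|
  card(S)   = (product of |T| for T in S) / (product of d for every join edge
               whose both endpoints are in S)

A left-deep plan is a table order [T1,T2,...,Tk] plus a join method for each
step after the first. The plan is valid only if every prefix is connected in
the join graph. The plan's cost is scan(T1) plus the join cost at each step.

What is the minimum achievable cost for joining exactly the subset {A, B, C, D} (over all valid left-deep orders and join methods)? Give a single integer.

Selinger DP over subsets of {A,B,C,D}:
  {B}: scan cost=250, card=250
  {A}: scan cost=100, card=100
  {D}: scan cost=60, card=60
  {C}: scan cost=200, card=200
  {AB}: card=1250; try (A,hash)→1900, (B,merge)→3150, (A,merge)→3300, (B,hash)→4200, (B,nl)→25100, (A,nl)→25250; best=1900 via (A,hash)
  {BD}: card=3000; try (D,hash)→1220, (B,merge)→2730, (D,merge)→2920, (B,hash)→4120, (D,nl_idx)→4750, (B,nl)→15060 …(+1); best=1220 via (D,hash)
  {BC}: card=2000; try (C,hash)→3700, (C,nl_idx)→4250, (B,merge)→4250, (C,merge)→4300, (B,hash)→4400, (B,nl)→50200 …(+1); best=3700 via (C,hash)
  {ABD}: card=15000; try (D,hash)→3870, (A,hash)→5620, (D,merge)→17320, (D,nl_idx)→24400, (A,merge)→41020, (D,nl)→76900 …(+1); best=3870 via (D,hash)
  {ABC}: card=10000; try (C,hash)→6350, (A,hash)→7100, (C,merge)→18700, (C,nl_idx)→21900, (A,merge)→28500, (A,nl)→203700 …(+1); best=6350 via (C,hash)
  {BCD}: card=24000; try (D,hash)→6420, (C,hash)→7420, (D,merge)→28120, (D,nl_idx)→39700, (C,merge)→42020, (C,nl_idx)→49220 …(+2); best=6420 via (D,hash)
  {ABCD}: card=120000; try (D,hash)→17070, (C,hash)→22070, (A,hash)→31820, (D,merge)→156770, (D,nl_idx)→186350, (C,merge)→230670 …(+5); best=17070 via (D,hash)

17070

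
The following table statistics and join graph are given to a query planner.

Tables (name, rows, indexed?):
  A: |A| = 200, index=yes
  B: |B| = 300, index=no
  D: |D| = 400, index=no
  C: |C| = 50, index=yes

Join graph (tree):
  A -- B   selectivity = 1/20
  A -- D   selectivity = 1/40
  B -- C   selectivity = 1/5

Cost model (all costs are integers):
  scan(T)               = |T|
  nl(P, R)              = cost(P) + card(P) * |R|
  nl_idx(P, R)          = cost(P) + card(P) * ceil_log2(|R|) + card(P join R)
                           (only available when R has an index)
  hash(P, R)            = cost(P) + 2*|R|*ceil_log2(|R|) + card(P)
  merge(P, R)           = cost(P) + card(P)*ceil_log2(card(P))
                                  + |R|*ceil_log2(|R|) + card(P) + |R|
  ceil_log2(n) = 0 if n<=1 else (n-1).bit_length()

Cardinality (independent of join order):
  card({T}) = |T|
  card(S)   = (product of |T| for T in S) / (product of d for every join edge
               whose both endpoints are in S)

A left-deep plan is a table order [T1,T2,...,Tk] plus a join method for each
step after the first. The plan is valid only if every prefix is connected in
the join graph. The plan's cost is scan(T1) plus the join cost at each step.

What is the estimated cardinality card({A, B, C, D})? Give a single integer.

Tables in S: A(200), B(300), C(50), D(400)
Edges inside S: A-B(d=20), A-D(d=40), B-C(d=5)
numerator = 200 * 300 * 50 * 400 = 1200000000
denominator = 20 * 40 * 5 = 4000
card(S) = 1200000000 / 4000 = 300000

300000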